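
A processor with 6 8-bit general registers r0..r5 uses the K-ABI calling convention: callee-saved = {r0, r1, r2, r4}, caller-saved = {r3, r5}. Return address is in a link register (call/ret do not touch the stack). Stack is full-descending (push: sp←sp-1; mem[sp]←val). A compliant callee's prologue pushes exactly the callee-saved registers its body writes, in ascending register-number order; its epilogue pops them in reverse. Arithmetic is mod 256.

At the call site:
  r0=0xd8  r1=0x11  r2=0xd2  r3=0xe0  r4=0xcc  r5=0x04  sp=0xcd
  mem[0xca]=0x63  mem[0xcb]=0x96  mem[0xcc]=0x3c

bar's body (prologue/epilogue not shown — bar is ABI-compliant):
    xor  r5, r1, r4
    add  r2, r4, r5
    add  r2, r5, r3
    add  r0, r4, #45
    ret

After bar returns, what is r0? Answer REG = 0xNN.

REG = 0xd8

prologue: push r0 → mem[0xcc]=0xd8, sp=0xcc
prologue: push r2 → mem[0xcb]=0xd2, sp=0xcb
body[0] xor  r5, r1, r4 → r5=0xdd
body[1] add  r2, r4, r5 → r2=0xa9
body[2] add  r2, r5, r3 → r2=0xbd
body[3] add  r0, r4, #45 → r0=0xf9
epilogue: pop r2=0xd2, sp=0xcc
epilogue: pop r0=0xd8, sp=0xcd
r0 is callee-saved → restored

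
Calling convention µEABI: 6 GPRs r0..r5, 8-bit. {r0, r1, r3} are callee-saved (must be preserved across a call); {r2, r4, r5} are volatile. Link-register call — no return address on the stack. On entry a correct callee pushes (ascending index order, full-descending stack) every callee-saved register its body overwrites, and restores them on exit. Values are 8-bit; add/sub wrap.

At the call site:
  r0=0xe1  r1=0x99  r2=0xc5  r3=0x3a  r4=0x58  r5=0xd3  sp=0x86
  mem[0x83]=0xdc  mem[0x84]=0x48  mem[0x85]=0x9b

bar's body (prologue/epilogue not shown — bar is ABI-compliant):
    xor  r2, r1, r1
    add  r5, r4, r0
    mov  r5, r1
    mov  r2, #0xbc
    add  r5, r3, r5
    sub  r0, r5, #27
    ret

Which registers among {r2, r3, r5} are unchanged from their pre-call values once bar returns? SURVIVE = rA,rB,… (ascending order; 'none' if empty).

prologue: push r0 -> mem[0x85]=0xe1, sp=0x85
body[0] xor  r2, r1, r1 -> r2=0x00
body[1] add  r5, r4, r0 -> r5=0x39
body[2] mov  r5, r1 -> r5=0x99
body[3] mov  r2, #0xbc -> r2=0xbc
body[4] add  r5, r3, r5 -> r5=0xd3
body[5] sub  r0, r5, #27 -> r0=0xb8
epilogue: pop r0=0xe1, sp=0x86
r2: caller-saved, written=True
r3: callee-saved, written=False
r5: caller-saved, written=True

SURVIVE = r3,r5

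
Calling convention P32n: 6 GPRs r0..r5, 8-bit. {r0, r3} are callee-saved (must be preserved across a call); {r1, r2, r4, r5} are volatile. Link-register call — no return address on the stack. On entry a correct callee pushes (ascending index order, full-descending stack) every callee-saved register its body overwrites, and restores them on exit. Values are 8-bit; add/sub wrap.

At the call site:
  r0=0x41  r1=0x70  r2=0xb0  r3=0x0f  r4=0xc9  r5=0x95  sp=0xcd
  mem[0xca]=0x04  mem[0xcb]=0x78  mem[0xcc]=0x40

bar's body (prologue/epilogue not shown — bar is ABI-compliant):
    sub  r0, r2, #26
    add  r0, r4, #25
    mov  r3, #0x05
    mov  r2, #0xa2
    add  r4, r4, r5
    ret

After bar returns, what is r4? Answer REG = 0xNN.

REG = 0x5e

prologue: push r0 → mem[0xcc]=0x41, sp=0xcc
prologue: push r3 → mem[0xcb]=0x0f, sp=0xcb
body[0] sub  r0, r2, #26 → r0=0x96
body[1] add  r0, r4, #25 → r0=0xe2
body[2] mov  r3, #0x05 → r3=0x05
body[3] mov  r2, #0xa2 → r2=0xa2
body[4] add  r4, r4, r5 → r4=0x5e
epilogue: pop r3=0x0f, sp=0xcc
epilogue: pop r0=0x41, sp=0xcd
r4 is caller-saved → body value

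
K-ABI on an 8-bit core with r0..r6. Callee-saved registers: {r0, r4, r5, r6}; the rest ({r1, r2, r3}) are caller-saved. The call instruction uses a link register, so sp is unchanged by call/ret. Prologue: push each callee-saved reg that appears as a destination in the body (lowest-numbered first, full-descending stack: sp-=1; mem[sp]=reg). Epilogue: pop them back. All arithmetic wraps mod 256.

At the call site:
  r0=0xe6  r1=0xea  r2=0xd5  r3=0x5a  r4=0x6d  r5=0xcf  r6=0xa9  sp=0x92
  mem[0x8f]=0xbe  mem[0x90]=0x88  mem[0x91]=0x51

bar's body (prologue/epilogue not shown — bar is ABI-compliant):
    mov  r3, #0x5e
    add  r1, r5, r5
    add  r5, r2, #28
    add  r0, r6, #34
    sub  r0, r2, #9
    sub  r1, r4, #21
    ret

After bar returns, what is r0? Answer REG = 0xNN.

prologue: push r0 -> mem[0x91]=0xe6, sp=0x91
prologue: push r5 -> mem[0x90]=0xcf, sp=0x90
body[0] mov  r3, #0x5e -> r3=0x5e
body[1] add  r1, r5, r5 -> r1=0x9e
body[2] add  r5, r2, #28 -> r5=0xf1
body[3] add  r0, r6, #34 -> r0=0xcb
body[4] sub  r0, r2, #9 -> r0=0xcc
body[5] sub  r1, r4, #21 -> r1=0x58
epilogue: pop r5=0xcf, sp=0x91
epilogue: pop r0=0xe6, sp=0x92
r0 is callee-saved -> restored

REG = 0xe6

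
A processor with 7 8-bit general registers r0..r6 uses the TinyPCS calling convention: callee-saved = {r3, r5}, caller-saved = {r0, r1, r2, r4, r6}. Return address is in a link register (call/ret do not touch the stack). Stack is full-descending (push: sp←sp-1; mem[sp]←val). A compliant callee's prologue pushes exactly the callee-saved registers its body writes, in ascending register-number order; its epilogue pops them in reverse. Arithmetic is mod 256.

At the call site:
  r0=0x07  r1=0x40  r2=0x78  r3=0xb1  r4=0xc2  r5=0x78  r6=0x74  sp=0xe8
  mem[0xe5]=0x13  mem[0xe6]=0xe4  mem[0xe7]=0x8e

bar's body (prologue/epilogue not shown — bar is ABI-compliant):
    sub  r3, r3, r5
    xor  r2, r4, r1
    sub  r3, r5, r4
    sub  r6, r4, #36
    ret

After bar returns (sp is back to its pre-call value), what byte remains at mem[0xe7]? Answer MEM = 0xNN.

prologue: push r3 -> mem[0xe7]=0xb1, sp=0xe7
body[0] sub  r3, r3, r5 -> r3=0x39
body[1] xor  r2, r4, r1 -> r2=0x82
body[2] sub  r3, r5, r4 -> r3=0xb6
body[3] sub  r6, r4, #36 -> r6=0x9e
epilogue: pop r3=0xb1, sp=0xe8
prologue pushed ['r3'] at ['0xe7']

MEM = 0xb1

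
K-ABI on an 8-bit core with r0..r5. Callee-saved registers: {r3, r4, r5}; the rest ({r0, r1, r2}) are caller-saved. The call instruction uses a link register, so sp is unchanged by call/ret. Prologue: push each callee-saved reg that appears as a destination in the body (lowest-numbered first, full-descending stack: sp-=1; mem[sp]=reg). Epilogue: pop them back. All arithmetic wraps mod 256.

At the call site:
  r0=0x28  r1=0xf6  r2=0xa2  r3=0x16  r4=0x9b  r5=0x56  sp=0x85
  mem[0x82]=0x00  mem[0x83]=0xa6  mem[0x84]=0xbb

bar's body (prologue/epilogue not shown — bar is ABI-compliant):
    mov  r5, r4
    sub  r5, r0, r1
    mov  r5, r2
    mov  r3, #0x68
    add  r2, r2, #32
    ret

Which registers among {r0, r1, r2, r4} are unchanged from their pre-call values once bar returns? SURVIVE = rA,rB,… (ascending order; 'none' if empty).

SURVIVE = r0,r1,r4

prologue: push r3 -> mem[0x84]=0x16, sp=0x84
prologue: push r5 -> mem[0x83]=0x56, sp=0x83
body[0] mov  r5, r4 -> r5=0x9b
body[1] sub  r5, r0, r1 -> r5=0x32
body[2] mov  r5, r2 -> r5=0xa2
body[3] mov  r3, #0x68 -> r3=0x68
body[4] add  r2, r2, #32 -> r2=0xc2
epilogue: pop r5=0x56, sp=0x84
epilogue: pop r3=0x16, sp=0x85
r0: caller-saved, written=False
r1: caller-saved, written=False
r2: caller-saved, written=True
r4: callee-saved, written=False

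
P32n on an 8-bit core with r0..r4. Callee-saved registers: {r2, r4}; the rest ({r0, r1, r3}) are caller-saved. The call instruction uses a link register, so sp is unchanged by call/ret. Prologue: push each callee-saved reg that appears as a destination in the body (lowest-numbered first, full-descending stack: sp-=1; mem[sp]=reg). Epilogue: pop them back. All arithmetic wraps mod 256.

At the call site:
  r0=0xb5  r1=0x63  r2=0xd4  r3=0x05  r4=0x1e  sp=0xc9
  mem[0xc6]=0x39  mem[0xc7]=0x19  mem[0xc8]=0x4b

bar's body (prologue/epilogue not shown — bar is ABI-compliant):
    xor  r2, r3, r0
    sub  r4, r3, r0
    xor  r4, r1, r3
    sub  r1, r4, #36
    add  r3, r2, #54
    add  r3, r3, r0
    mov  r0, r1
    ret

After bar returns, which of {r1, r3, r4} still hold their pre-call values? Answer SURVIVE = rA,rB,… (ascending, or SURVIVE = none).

prologue: push r2 → mem[0xc8]=0xd4, sp=0xc8
prologue: push r4 → mem[0xc7]=0x1e, sp=0xc7
body[0] xor  r2, r3, r0 → r2=0xb0
body[1] sub  r4, r3, r0 → r4=0x50
body[2] xor  r4, r1, r3 → r4=0x66
body[3] sub  r1, r4, #36 → r1=0x42
body[4] add  r3, r2, #54 → r3=0xe6
body[5] add  r3, r3, r0 → r3=0x9b
body[6] mov  r0, r1 → r0=0x42
epilogue: pop r4=0x1e, sp=0xc8
epilogue: pop r2=0xd4, sp=0xc9
r1: caller-saved, written=True
r3: caller-saved, written=True
r4: callee-saved, written=True

SURVIVE = r4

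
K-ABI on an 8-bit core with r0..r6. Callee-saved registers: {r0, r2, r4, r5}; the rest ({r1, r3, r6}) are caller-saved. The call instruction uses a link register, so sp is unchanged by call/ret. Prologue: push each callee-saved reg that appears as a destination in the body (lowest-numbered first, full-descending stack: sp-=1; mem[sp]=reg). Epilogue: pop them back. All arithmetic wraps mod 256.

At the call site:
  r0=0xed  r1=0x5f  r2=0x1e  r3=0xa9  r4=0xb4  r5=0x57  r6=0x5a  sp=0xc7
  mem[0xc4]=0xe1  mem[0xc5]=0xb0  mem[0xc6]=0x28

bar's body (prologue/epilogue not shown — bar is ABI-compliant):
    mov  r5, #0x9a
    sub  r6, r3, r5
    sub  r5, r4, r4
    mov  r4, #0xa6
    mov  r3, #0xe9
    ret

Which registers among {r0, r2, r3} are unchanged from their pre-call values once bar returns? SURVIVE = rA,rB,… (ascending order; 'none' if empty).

prologue: push r4 → mem[0xc6]=0xb4, sp=0xc6
prologue: push r5 → mem[0xc5]=0x57, sp=0xc5
body[0] mov  r5, #0x9a → r5=0x9a
body[1] sub  r6, r3, r5 → r6=0x0f
body[2] sub  r5, r4, r4 → r5=0x00
body[3] mov  r4, #0xa6 → r4=0xa6
body[4] mov  r3, #0xe9 → r3=0xe9
epilogue: pop r5=0x57, sp=0xc6
epilogue: pop r4=0xb4, sp=0xc7
r0: callee-saved, written=False
r2: callee-saved, written=False
r3: caller-saved, written=True

SURVIVE = r0,r2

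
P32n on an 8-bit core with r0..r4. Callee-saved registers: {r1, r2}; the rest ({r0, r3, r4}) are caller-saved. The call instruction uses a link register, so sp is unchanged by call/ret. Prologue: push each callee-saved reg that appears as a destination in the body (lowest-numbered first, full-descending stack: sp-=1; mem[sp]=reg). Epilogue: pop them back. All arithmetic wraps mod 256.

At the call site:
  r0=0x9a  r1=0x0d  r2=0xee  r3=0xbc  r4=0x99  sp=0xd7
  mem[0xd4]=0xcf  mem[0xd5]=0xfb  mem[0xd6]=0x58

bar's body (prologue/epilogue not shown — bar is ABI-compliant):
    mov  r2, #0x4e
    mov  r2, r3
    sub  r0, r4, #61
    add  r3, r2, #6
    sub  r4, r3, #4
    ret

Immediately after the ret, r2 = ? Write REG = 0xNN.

prologue: push r2 -> mem[0xd6]=0xee, sp=0xd6
body[0] mov  r2, #0x4e -> r2=0x4e
body[1] mov  r2, r3 -> r2=0xbc
body[2] sub  r0, r4, #61 -> r0=0x5c
body[3] add  r3, r2, #6 -> r3=0xc2
body[4] sub  r4, r3, #4 -> r4=0xbe
epilogue: pop r2=0xee, sp=0xd7
r2 is callee-saved -> restored

REG = 0xee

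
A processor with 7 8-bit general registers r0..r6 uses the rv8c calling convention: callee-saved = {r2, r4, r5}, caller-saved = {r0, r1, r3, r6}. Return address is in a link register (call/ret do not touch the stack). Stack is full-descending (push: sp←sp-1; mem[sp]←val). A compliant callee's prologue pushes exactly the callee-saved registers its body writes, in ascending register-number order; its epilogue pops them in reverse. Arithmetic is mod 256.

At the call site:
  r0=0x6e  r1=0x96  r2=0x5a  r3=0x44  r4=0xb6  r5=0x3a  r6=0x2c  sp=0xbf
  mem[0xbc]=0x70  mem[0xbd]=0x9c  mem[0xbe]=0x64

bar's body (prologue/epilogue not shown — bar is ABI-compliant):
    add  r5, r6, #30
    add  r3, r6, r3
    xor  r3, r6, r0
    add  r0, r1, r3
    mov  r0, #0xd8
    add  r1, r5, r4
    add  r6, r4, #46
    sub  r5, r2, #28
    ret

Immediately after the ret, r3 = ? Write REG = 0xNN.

REG = 0x42

prologue: push r5 → mem[0xbe]=0x3a, sp=0xbe
body[0] add  r5, r6, #30 → r5=0x4a
body[1] add  r3, r6, r3 → r3=0x70
body[2] xor  r3, r6, r0 → r3=0x42
body[3] add  r0, r1, r3 → r0=0xd8
body[4] mov  r0, #0xd8 → r0=0xd8
body[5] add  r1, r5, r4 → r1=0x00
body[6] add  r6, r4, #46 → r6=0xe4
body[7] sub  r5, r2, #28 → r5=0x3e
epilogue: pop r5=0x3a, sp=0xbf
r3 is caller-saved → body value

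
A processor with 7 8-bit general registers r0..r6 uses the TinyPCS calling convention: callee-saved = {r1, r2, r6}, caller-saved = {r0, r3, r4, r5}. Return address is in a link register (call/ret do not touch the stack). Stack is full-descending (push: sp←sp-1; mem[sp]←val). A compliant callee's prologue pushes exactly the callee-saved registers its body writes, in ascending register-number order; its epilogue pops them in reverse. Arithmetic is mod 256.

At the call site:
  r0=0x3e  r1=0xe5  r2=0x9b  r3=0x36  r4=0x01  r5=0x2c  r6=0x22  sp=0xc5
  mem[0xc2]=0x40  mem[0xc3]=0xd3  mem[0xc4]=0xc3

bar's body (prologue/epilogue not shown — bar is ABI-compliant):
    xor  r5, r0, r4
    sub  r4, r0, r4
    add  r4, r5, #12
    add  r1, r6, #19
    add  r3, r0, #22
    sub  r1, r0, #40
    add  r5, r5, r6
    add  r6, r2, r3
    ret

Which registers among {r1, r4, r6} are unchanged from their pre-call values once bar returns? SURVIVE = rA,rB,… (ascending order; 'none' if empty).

prologue: push r1 → mem[0xc4]=0xe5, sp=0xc4
prologue: push r6 → mem[0xc3]=0x22, sp=0xc3
body[0] xor  r5, r0, r4 → r5=0x3f
body[1] sub  r4, r0, r4 → r4=0x3d
body[2] add  r4, r5, #12 → r4=0x4b
body[3] add  r1, r6, #19 → r1=0x35
body[4] add  r3, r0, #22 → r3=0x54
body[5] sub  r1, r0, #40 → r1=0x16
body[6] add  r5, r5, r6 → r5=0x61
body[7] add  r6, r2, r3 → r6=0xef
epilogue: pop r6=0x22, sp=0xc4
epilogue: pop r1=0xe5, sp=0xc5
r1: callee-saved, written=True
r4: caller-saved, written=True
r6: callee-saved, written=True

SURVIVE = r1,r6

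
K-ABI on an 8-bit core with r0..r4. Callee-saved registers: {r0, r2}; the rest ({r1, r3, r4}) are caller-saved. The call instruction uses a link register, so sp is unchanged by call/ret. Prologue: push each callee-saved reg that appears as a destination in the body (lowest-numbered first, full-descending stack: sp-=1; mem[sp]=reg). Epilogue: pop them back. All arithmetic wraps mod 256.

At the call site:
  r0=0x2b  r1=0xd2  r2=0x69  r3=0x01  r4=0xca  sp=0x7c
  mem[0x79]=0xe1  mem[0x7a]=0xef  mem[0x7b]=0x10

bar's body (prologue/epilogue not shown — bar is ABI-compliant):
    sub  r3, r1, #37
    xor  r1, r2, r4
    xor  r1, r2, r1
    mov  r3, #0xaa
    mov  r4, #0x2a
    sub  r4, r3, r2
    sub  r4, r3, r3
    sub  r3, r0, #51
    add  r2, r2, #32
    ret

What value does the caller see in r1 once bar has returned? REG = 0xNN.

REG = 0xca

prologue: push r2 → mem[0x7b]=0x69, sp=0x7b
body[0] sub  r3, r1, #37 → r3=0xad
body[1] xor  r1, r2, r4 → r1=0xa3
body[2] xor  r1, r2, r1 → r1=0xca
body[3] mov  r3, #0xaa → r3=0xaa
body[4] mov  r4, #0x2a → r4=0x2a
body[5] sub  r4, r3, r2 → r4=0x41
body[6] sub  r4, r3, r3 → r4=0x00
body[7] sub  r3, r0, #51 → r3=0xf8
body[8] add  r2, r2, #32 → r2=0x89
epilogue: pop r2=0x69, sp=0x7c
r1 is caller-saved → body value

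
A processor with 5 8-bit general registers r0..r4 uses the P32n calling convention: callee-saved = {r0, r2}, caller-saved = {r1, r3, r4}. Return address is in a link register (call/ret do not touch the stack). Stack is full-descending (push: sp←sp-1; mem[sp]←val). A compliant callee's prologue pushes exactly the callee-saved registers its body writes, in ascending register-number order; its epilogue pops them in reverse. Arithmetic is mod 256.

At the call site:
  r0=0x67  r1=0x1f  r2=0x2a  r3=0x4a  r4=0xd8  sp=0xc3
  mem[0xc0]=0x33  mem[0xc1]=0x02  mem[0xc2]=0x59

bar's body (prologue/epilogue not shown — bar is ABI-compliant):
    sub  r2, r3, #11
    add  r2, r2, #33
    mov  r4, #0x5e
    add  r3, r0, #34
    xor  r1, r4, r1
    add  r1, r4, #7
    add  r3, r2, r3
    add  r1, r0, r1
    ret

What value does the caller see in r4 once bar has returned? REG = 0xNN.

REG = 0x5e

prologue: push r2 → mem[0xc2]=0x2a, sp=0xc2
body[0] sub  r2, r3, #11 → r2=0x3f
body[1] add  r2, r2, #33 → r2=0x60
body[2] mov  r4, #0x5e → r4=0x5e
body[3] add  r3, r0, #34 → r3=0x89
body[4] xor  r1, r4, r1 → r1=0x41
body[5] add  r1, r4, #7 → r1=0x65
body[6] add  r3, r2, r3 → r3=0xe9
body[7] add  r1, r0, r1 → r1=0xcc
epilogue: pop r2=0x2a, sp=0xc3
r4 is caller-saved → body value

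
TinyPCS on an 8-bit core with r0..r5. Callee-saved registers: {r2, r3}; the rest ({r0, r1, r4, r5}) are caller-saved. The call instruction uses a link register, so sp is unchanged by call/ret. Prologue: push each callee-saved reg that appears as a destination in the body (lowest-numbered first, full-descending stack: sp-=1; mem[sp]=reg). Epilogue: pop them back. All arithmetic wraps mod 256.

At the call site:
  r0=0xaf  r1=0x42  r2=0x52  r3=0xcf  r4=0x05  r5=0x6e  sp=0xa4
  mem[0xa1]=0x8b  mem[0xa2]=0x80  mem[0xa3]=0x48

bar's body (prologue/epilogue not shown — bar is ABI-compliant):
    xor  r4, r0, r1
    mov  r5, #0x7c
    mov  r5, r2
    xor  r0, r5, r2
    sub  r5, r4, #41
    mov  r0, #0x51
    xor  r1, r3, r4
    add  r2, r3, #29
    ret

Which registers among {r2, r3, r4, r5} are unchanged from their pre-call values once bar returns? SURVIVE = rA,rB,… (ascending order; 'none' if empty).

prologue: push r2 → mem[0xa3]=0x52, sp=0xa3
body[0] xor  r4, r0, r1 → r4=0xed
body[1] mov  r5, #0x7c → r5=0x7c
body[2] mov  r5, r2 → r5=0x52
body[3] xor  r0, r5, r2 → r0=0x00
body[4] sub  r5, r4, #41 → r5=0xc4
body[5] mov  r0, #0x51 → r0=0x51
body[6] xor  r1, r3, r4 → r1=0x22
body[7] add  r2, r3, #29 → r2=0xec
epilogue: pop r2=0x52, sp=0xa4
r2: callee-saved, written=True
r3: callee-saved, written=False
r4: caller-saved, written=True
r5: caller-saved, written=True

SURVIVE = r2,r3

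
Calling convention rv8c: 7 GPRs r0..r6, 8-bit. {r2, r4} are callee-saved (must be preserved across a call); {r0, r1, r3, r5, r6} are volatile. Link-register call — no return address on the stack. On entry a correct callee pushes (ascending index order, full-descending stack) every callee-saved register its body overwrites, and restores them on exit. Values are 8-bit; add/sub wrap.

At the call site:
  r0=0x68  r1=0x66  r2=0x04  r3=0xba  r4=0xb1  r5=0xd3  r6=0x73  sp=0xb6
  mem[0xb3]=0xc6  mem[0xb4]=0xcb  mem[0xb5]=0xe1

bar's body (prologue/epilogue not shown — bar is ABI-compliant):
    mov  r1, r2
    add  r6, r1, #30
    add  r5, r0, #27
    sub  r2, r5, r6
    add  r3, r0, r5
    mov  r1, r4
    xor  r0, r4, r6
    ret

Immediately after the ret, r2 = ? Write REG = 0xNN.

REG = 0x04

prologue: push r2 → mem[0xb5]=0x04, sp=0xb5
body[0] mov  r1, r2 → r1=0x04
body[1] add  r6, r1, #30 → r6=0x22
body[2] add  r5, r0, #27 → r5=0x83
body[3] sub  r2, r5, r6 → r2=0x61
body[4] add  r3, r0, r5 → r3=0xeb
body[5] mov  r1, r4 → r1=0xb1
body[6] xor  r0, r4, r6 → r0=0x93
epilogue: pop r2=0x04, sp=0xb6
r2 is callee-saved → restored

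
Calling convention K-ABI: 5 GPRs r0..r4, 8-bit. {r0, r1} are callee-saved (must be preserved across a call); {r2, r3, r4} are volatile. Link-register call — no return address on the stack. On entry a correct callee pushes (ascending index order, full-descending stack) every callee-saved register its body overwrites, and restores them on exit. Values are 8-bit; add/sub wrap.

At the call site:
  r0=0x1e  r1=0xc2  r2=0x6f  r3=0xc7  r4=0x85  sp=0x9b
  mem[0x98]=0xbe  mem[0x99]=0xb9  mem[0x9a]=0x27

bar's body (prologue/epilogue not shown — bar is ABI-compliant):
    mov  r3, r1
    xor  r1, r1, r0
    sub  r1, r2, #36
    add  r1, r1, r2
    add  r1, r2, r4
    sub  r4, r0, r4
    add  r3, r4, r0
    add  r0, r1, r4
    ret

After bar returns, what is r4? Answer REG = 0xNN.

REG = 0x99

prologue: push r0 -> mem[0x9a]=0x1e, sp=0x9a
prologue: push r1 -> mem[0x99]=0xc2, sp=0x99
body[0] mov  r3, r1 -> r3=0xc2
body[1] xor  r1, r1, r0 -> r1=0xdc
body[2] sub  r1, r2, #36 -> r1=0x4b
body[3] add  r1, r1, r2 -> r1=0xba
body[4] add  r1, r2, r4 -> r1=0xf4
body[5] sub  r4, r0, r4 -> r4=0x99
body[6] add  r3, r4, r0 -> r3=0xb7
body[7] add  r0, r1, r4 -> r0=0x8d
epilogue: pop r1=0xc2, sp=0x9a
epilogue: pop r0=0x1e, sp=0x9b
r4 is caller-saved -> body value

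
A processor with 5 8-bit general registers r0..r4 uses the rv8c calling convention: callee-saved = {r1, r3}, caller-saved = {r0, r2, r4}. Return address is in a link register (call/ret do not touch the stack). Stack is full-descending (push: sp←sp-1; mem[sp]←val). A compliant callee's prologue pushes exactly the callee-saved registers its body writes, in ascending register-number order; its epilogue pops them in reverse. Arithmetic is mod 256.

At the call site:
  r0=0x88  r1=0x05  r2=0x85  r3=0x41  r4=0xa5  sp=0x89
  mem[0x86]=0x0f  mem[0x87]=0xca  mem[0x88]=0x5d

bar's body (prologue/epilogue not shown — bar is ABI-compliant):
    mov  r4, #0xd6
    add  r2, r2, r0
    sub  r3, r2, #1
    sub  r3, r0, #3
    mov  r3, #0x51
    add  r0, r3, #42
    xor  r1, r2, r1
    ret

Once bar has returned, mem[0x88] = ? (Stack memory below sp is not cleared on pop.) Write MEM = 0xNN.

MEM = 0x05

prologue: push r1 -> mem[0x88]=0x05, sp=0x88
prologue: push r3 -> mem[0x87]=0x41, sp=0x87
body[0] mov  r4, #0xd6 -> r4=0xd6
body[1] add  r2, r2, r0 -> r2=0x0d
body[2] sub  r3, r2, #1 -> r3=0x0c
body[3] sub  r3, r0, #3 -> r3=0x85
body[4] mov  r3, #0x51 -> r3=0x51
body[5] add  r0, r3, #42 -> r0=0x7b
body[6] xor  r1, r2, r1 -> r1=0x08
epilogue: pop r3=0x41, sp=0x88
epilogue: pop r1=0x05, sp=0x89
prologue pushed ['r1', 'r3'] at ['0x88', '0x87']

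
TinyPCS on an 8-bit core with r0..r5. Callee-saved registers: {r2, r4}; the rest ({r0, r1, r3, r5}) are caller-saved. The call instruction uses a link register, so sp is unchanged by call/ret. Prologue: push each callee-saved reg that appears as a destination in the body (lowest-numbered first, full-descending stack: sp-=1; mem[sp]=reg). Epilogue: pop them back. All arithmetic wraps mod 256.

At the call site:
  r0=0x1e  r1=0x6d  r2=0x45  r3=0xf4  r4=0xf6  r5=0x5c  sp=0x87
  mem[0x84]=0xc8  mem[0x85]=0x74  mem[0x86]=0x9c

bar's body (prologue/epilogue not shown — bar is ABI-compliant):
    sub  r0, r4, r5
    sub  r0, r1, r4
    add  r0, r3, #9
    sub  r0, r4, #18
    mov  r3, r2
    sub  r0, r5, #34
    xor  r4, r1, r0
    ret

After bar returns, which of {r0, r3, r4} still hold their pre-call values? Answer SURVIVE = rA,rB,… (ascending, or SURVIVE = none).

prologue: push r4 -> mem[0x86]=0xf6, sp=0x86
body[0] sub  r0, r4, r5 -> r0=0x9a
body[1] sub  r0, r1, r4 -> r0=0x77
body[2] add  r0, r3, #9 -> r0=0xfd
body[3] sub  r0, r4, #18 -> r0=0xe4
body[4] mov  r3, r2 -> r3=0x45
body[5] sub  r0, r5, #34 -> r0=0x3a
body[6] xor  r4, r1, r0 -> r4=0x57
epilogue: pop r4=0xf6, sp=0x87
r0: caller-saved, written=True
r3: caller-saved, written=True
r4: callee-saved, written=True

SURVIVE = r4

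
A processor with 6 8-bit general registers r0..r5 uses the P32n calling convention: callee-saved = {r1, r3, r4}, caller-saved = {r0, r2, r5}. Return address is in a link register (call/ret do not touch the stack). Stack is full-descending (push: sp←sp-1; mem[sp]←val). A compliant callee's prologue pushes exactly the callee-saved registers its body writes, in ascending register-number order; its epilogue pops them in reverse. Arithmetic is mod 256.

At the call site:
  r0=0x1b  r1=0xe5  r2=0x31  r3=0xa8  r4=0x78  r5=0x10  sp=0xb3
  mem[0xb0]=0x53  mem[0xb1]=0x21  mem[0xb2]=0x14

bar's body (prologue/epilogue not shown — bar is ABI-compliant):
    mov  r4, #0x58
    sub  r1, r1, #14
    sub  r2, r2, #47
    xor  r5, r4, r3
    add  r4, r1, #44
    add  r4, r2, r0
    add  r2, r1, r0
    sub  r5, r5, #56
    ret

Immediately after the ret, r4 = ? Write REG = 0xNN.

REG = 0x78

prologue: push r1 -> mem[0xb2]=0xe5, sp=0xb2
prologue: push r4 -> mem[0xb1]=0x78, sp=0xb1
body[0] mov  r4, #0x58 -> r4=0x58
body[1] sub  r1, r1, #14 -> r1=0xd7
body[2] sub  r2, r2, #47 -> r2=0x02
body[3] xor  r5, r4, r3 -> r5=0xf0
body[4] add  r4, r1, #44 -> r4=0x03
body[5] add  r4, r2, r0 -> r4=0x1d
body[6] add  r2, r1, r0 -> r2=0xf2
body[7] sub  r5, r5, #56 -> r5=0xb8
epilogue: pop r4=0x78, sp=0xb2
epilogue: pop r1=0xe5, sp=0xb3
r4 is callee-saved -> restored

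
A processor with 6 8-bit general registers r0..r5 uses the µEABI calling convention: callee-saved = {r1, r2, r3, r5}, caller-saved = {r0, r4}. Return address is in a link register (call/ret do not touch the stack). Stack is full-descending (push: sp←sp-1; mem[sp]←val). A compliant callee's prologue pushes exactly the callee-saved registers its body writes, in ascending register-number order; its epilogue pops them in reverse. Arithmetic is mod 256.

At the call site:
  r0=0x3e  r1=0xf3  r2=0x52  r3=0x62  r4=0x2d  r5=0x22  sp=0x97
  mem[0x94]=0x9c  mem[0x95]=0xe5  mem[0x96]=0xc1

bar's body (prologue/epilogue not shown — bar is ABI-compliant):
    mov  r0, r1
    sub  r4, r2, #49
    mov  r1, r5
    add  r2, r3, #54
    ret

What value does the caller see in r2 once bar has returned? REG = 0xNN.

REG = 0x52

prologue: push r1 -> mem[0x96]=0xf3, sp=0x96
prologue: push r2 -> mem[0x95]=0x52, sp=0x95
body[0] mov  r0, r1 -> r0=0xf3
body[1] sub  r4, r2, #49 -> r4=0x21
body[2] mov  r1, r5 -> r1=0x22
body[3] add  r2, r3, #54 -> r2=0x98
epilogue: pop r2=0x52, sp=0x96
epilogue: pop r1=0xf3, sp=0x97
r2 is callee-saved -> restored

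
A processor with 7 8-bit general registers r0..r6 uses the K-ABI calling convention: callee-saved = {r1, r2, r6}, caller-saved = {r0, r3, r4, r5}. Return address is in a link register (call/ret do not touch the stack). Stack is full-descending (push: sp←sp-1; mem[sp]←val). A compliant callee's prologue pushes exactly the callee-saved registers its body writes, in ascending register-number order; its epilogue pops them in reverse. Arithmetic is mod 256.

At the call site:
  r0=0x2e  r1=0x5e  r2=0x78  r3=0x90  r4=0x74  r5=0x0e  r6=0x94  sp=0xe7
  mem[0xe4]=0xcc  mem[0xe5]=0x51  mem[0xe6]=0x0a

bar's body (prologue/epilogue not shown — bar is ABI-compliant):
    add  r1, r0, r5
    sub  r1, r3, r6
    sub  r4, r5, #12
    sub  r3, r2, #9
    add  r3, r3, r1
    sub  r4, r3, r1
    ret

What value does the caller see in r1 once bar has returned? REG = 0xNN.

prologue: push r1 -> mem[0xe6]=0x5e, sp=0xe6
body[0] add  r1, r0, r5 -> r1=0x3c
body[1] sub  r1, r3, r6 -> r1=0xfc
body[2] sub  r4, r5, #12 -> r4=0x02
body[3] sub  r3, r2, #9 -> r3=0x6f
body[4] add  r3, r3, r1 -> r3=0x6b
body[5] sub  r4, r3, r1 -> r4=0x6f
epilogue: pop r1=0x5e, sp=0xe7
r1 is callee-saved -> restored

REG = 0x5e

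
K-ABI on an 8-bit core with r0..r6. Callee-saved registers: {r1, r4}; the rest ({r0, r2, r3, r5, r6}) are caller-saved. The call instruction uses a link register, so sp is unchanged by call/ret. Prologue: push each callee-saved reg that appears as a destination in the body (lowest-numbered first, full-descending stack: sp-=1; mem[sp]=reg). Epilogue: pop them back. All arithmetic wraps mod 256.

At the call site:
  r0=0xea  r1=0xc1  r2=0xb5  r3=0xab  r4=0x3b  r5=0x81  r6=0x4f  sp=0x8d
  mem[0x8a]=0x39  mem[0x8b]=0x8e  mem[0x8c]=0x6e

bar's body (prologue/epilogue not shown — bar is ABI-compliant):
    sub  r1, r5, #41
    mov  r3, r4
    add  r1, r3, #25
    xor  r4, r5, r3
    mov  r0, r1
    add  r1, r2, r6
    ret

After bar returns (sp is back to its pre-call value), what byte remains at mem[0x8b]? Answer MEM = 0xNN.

MEM = 0x3b

prologue: push r1 → mem[0x8c]=0xc1, sp=0x8c
prologue: push r4 → mem[0x8b]=0x3b, sp=0x8b
body[0] sub  r1, r5, #41 → r1=0x58
body[1] mov  r3, r4 → r3=0x3b
body[2] add  r1, r3, #25 → r1=0x54
body[3] xor  r4, r5, r3 → r4=0xba
body[4] mov  r0, r1 → r0=0x54
body[5] add  r1, r2, r6 → r1=0x04
epilogue: pop r4=0x3b, sp=0x8c
epilogue: pop r1=0xc1, sp=0x8d
prologue pushed ['r1', 'r4'] at ['0x8c', '0x8b']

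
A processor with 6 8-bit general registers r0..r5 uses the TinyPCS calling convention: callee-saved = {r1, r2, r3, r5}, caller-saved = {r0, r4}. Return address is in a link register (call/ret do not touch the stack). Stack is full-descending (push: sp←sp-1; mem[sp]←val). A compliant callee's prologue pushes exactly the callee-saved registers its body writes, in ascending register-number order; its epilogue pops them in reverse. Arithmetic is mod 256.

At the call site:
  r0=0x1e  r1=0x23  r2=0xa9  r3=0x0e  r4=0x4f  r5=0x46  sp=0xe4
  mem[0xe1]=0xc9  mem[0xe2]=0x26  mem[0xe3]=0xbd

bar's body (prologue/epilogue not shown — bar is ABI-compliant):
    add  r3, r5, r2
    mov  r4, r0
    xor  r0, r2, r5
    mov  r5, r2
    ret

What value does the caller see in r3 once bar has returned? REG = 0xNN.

REG = 0x0e

prologue: push r3 → mem[0xe3]=0x0e, sp=0xe3
prologue: push r5 → mem[0xe2]=0x46, sp=0xe2
body[0] add  r3, r5, r2 → r3=0xef
body[1] mov  r4, r0 → r4=0x1e
body[2] xor  r0, r2, r5 → r0=0xef
body[3] mov  r5, r2 → r5=0xa9
epilogue: pop r5=0x46, sp=0xe3
epilogue: pop r3=0x0e, sp=0xe4
r3 is callee-saved → restored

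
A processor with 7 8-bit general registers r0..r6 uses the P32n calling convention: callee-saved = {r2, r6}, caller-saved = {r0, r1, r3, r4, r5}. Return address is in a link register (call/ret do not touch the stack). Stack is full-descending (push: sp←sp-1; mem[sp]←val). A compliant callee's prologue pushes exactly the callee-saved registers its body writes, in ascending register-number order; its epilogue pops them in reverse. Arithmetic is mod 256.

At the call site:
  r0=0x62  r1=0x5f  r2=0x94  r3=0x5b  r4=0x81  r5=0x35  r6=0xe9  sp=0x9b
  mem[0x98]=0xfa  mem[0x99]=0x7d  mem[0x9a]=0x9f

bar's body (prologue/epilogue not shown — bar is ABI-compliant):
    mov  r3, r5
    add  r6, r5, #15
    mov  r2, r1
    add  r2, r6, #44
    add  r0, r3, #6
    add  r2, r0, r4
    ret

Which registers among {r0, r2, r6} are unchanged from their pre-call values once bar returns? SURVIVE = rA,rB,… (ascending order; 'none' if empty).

prologue: push r2 → mem[0x9a]=0x94, sp=0x9a
prologue: push r6 → mem[0x99]=0xe9, sp=0x99
body[0] mov  r3, r5 → r3=0x35
body[1] add  r6, r5, #15 → r6=0x44
body[2] mov  r2, r1 → r2=0x5f
body[3] add  r2, r6, #44 → r2=0x70
body[4] add  r0, r3, #6 → r0=0x3b
body[5] add  r2, r0, r4 → r2=0xbc
epilogue: pop r6=0xe9, sp=0x9a
epilogue: pop r2=0x94, sp=0x9b
r0: caller-saved, written=True
r2: callee-saved, written=True
r6: callee-saved, written=True

SURVIVE = r2,r6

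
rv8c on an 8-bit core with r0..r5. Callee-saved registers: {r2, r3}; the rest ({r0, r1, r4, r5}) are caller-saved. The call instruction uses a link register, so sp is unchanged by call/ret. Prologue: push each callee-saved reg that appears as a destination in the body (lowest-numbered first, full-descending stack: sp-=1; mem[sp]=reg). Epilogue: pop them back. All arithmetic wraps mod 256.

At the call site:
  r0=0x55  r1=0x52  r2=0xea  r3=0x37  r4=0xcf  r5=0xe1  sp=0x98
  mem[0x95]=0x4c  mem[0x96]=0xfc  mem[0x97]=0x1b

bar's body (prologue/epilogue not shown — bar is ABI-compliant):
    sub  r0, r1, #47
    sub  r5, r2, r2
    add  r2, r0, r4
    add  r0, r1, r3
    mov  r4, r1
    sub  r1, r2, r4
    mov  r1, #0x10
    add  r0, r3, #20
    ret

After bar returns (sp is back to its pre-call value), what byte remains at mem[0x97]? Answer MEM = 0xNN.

prologue: push r2 → mem[0x97]=0xea, sp=0x97
body[0] sub  r0, r1, #47 → r0=0x23
body[1] sub  r5, r2, r2 → r5=0x00
body[2] add  r2, r0, r4 → r2=0xf2
body[3] add  r0, r1, r3 → r0=0x89
body[4] mov  r4, r1 → r4=0x52
body[5] sub  r1, r2, r4 → r1=0xa0
body[6] mov  r1, #0x10 → r1=0x10
body[7] add  r0, r3, #20 → r0=0x4b
epilogue: pop r2=0xea, sp=0x98
prologue pushed ['r2'] at ['0x97']

MEM = 0xea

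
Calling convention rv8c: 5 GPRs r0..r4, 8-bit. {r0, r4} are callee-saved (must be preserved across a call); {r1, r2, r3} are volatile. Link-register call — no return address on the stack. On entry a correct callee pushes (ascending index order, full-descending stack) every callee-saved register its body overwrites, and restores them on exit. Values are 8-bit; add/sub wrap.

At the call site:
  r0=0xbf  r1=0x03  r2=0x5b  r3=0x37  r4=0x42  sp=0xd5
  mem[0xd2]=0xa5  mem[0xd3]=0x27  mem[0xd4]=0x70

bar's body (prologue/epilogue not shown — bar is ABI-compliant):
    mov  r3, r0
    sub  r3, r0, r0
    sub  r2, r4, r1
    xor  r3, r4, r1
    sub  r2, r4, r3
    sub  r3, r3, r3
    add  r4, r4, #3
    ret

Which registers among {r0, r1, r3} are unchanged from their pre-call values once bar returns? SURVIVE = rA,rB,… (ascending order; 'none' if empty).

SURVIVE = r0,r1

prologue: push r4 → mem[0xd4]=0x42, sp=0xd4
body[0] mov  r3, r0 → r3=0xbf
body[1] sub  r3, r0, r0 → r3=0x00
body[2] sub  r2, r4, r1 → r2=0x3f
body[3] xor  r3, r4, r1 → r3=0x41
body[4] sub  r2, r4, r3 → r2=0x01
body[5] sub  r3, r3, r3 → r3=0x00
body[6] add  r4, r4, #3 → r4=0x45
epilogue: pop r4=0x42, sp=0xd5
r0: callee-saved, written=False
r1: caller-saved, written=False
r3: caller-saved, written=True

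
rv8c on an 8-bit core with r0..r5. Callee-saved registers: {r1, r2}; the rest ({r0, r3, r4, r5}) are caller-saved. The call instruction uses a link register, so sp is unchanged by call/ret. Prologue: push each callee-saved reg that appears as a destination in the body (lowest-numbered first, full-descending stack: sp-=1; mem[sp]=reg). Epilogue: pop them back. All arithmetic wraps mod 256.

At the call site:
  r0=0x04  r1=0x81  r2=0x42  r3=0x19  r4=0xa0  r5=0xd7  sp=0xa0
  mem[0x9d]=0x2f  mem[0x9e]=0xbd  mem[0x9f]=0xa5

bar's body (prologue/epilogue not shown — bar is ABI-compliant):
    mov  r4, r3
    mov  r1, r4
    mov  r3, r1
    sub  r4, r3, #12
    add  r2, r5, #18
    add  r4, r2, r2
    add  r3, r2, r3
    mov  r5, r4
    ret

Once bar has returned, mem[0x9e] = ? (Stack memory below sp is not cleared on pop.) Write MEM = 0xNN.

prologue: push r1 -> mem[0x9f]=0x81, sp=0x9f
prologue: push r2 -> mem[0x9e]=0x42, sp=0x9e
body[0] mov  r4, r3 -> r4=0x19
body[1] mov  r1, r4 -> r1=0x19
body[2] mov  r3, r1 -> r3=0x19
body[3] sub  r4, r3, #12 -> r4=0x0d
body[4] add  r2, r5, #18 -> r2=0xe9
body[5] add  r4, r2, r2 -> r4=0xd2
body[6] add  r3, r2, r3 -> r3=0x02
body[7] mov  r5, r4 -> r5=0xd2
epilogue: pop r2=0x42, sp=0x9f
epilogue: pop r1=0x81, sp=0xa0
prologue pushed ['r1', 'r2'] at ['0x9f', '0x9e']

MEM = 0x42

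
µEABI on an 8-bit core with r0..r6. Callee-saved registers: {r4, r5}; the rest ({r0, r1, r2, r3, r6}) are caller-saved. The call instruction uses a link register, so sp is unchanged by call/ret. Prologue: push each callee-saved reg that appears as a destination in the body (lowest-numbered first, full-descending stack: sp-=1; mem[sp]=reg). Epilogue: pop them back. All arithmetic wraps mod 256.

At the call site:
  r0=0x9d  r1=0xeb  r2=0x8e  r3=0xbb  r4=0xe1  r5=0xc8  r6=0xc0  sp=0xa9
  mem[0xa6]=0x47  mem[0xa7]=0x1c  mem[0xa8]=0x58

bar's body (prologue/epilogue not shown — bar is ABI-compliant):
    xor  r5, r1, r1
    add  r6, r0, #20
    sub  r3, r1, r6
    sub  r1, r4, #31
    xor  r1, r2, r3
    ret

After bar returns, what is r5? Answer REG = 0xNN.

REG = 0xc8

prologue: push r5 → mem[0xa8]=0xc8, sp=0xa8
body[0] xor  r5, r1, r1 → r5=0x00
body[1] add  r6, r0, #20 → r6=0xb1
body[2] sub  r3, r1, r6 → r3=0x3a
body[3] sub  r1, r4, #31 → r1=0xc2
body[4] xor  r1, r2, r3 → r1=0xb4
epilogue: pop r5=0xc8, sp=0xa9
r5 is callee-saved → restored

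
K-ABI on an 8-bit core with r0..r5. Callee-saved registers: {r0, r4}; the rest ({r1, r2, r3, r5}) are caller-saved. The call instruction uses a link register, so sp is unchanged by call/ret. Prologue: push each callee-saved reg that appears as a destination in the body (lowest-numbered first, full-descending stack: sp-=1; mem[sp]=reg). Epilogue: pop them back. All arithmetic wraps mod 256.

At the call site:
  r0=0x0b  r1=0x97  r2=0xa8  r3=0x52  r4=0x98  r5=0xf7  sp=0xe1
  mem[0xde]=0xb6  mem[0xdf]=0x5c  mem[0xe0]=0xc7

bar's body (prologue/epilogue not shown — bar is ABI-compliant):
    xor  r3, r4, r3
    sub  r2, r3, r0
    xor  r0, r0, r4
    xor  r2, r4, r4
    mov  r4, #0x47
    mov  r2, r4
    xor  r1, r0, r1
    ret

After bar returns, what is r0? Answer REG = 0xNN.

prologue: push r0 → mem[0xe0]=0x0b, sp=0xe0
prologue: push r4 → mem[0xdf]=0x98, sp=0xdf
body[0] xor  r3, r4, r3 → r3=0xca
body[1] sub  r2, r3, r0 → r2=0xbf
body[2] xor  r0, r0, r4 → r0=0x93
body[3] xor  r2, r4, r4 → r2=0x00
body[4] mov  r4, #0x47 → r4=0x47
body[5] mov  r2, r4 → r2=0x47
body[6] xor  r1, r0, r1 → r1=0x04
epilogue: pop r4=0x98, sp=0xe0
epilogue: pop r0=0x0b, sp=0xe1
r0 is callee-saved → restored

REG = 0x0b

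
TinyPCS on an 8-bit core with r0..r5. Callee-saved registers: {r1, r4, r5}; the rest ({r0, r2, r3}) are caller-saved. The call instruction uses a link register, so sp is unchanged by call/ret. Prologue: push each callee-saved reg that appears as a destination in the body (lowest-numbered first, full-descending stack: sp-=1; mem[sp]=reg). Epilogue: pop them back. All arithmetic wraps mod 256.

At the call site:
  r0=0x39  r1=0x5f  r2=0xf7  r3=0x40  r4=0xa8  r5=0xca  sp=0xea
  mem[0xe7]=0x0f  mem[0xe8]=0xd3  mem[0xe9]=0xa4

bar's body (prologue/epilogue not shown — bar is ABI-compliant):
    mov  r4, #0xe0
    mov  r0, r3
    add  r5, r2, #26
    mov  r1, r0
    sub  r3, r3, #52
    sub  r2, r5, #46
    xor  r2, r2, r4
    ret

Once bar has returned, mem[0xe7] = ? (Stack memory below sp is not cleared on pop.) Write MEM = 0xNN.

MEM = 0xca

prologue: push r1 → mem[0xe9]=0x5f, sp=0xe9
prologue: push r4 → mem[0xe8]=0xa8, sp=0xe8
prologue: push r5 → mem[0xe7]=0xca, sp=0xe7
body[0] mov  r4, #0xe0 → r4=0xe0
body[1] mov  r0, r3 → r0=0x40
body[2] add  r5, r2, #26 → r5=0x11
body[3] mov  r1, r0 → r1=0x40
body[4] sub  r3, r3, #52 → r3=0x0c
body[5] sub  r2, r5, #46 → r2=0xe3
body[6] xor  r2, r2, r4 → r2=0x03
epilogue: pop r5=0xca, sp=0xe8
epilogue: pop r4=0xa8, sp=0xe9
epilogue: pop r1=0x5f, sp=0xea
prologue pushed ['r1', 'r4', 'r5'] at ['0xe9', '0xe8', '0xe7']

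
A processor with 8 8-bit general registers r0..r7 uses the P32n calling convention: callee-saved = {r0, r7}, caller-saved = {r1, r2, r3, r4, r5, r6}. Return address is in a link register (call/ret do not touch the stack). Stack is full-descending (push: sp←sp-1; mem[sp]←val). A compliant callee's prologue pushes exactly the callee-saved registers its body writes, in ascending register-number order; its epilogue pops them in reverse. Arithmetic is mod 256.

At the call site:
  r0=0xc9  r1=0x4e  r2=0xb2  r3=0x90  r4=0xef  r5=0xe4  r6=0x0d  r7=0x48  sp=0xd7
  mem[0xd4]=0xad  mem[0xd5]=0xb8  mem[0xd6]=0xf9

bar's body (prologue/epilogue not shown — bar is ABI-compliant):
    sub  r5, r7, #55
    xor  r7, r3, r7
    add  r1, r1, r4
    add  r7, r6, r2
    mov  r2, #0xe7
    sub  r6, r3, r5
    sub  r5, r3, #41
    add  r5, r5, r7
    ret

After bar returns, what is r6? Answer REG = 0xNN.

REG = 0x7f

prologue: push r7 → mem[0xd6]=0x48, sp=0xd6
body[0] sub  r5, r7, #55 → r5=0x11
body[1] xor  r7, r3, r7 → r7=0xd8
body[2] add  r1, r1, r4 → r1=0x3d
body[3] add  r7, r6, r2 → r7=0xbf
body[4] mov  r2, #0xe7 → r2=0xe7
body[5] sub  r6, r3, r5 → r6=0x7f
body[6] sub  r5, r3, #41 → r5=0x67
body[7] add  r5, r5, r7 → r5=0x26
epilogue: pop r7=0x48, sp=0xd7
r6 is caller-saved → body value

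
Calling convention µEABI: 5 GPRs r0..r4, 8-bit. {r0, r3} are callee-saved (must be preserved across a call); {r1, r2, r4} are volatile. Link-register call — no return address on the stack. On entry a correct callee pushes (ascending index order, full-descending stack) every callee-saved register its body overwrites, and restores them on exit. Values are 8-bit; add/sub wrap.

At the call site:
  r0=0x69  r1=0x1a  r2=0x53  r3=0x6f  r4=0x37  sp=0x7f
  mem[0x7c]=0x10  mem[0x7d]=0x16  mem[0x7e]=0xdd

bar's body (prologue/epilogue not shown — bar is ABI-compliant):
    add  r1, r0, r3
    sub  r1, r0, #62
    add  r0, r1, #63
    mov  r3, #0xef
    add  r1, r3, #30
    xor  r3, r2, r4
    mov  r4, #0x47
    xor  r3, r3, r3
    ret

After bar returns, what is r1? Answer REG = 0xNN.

prologue: push r0 → mem[0x7e]=0x69, sp=0x7e
prologue: push r3 → mem[0x7d]=0x6f, sp=0x7d
body[0] add  r1, r0, r3 → r1=0xd8
body[1] sub  r1, r0, #62 → r1=0x2b
body[2] add  r0, r1, #63 → r0=0x6a
body[3] mov  r3, #0xef → r3=0xef
body[4] add  r1, r3, #30 → r1=0x0d
body[5] xor  r3, r2, r4 → r3=0x64
body[6] mov  r4, #0x47 → r4=0x47
body[7] xor  r3, r3, r3 → r3=0x00
epilogue: pop r3=0x6f, sp=0x7e
epilogue: pop r0=0x69, sp=0x7f
r1 is caller-saved → body value

REG = 0x0d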